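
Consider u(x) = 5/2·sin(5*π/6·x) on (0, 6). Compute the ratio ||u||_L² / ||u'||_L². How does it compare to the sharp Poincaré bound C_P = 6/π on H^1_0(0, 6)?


||u||_L² / ||u'||_L² = 6/(5*π) < C_P = 6/π.

u(x) = 5/2·sin(5*π/6·x), so u'(x) = 25*π*cos(5*π*x/6)/12.
Writing u(x) = A·sin(kπx/L) with A = 5/2 and k = 5, use ∫_0^L sin²(kπx/L) dx = L/2 and ∫_0^L cos²(kπx/L) dx = L/2.
u² = 25/4·sin²(5*π/6·x) and (u')² = 625*π^2/144·cos²(5*π/6·x), and each of sin², cos² integrates to L/2 = 3 over (0, 6).
∫_0^6 u² dx = 75/4, so ||u||_L² = 5*sqrt(3)/2.
∫_0^6 (u')² dx = 625*π^2/48, so ||u'||_L² = 25*sqrt(3)*π/12.
Ratio ||u||_L² / ||u'||_L² = 6/(5*π).
Sharp Poincaré constant on H^1_0(0, 6) is C_P = L/π = 6/π, achieved by sin(π/6·x).
This is the k = 5 harmonic; the ratio L/(kπ) is strictly less than C_P = L/π, consistent with the sharp inequality ||u||_L² ≤ C_P ||u'||_L².


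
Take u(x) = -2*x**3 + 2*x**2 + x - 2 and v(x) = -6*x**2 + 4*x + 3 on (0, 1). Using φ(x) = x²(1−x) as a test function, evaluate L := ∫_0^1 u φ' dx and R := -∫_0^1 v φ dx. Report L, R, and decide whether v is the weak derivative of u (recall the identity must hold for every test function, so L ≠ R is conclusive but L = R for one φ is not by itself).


LHS = -1/12, RHS = -1/4. No, v is not the weak derivative of u.

u(x) = -2*x**3 + 2*x**2 + x - 2, classical derivative u'(x) = -6*x**2 + 4*x + 1.
φ(x) = x²(1−x), so φ'(x) = x*(2 - 3*x).
Note φ(0) = φ(1) = 0, so the boundary term u·φ vanishes.
LHS = ∫_0^1 u(x) φ'(x) dx = ∫_0^1 (6*x^5 - 10*x^4 + x^3 + 8*x^2 - 4*x) dx. Term by term:
  ∫_0^1 6*x^5 dx = 1;  ∫_0^1 -10*x^4 dx = -2;  ∫_0^1 x^3 dx = 1/4;
  ∫_0^1 8*x^2 dx = 8/3;  ∫_0^1 -4*x dx = -2.
Sum: 1 − 2 + 1/4 + 8/3 − 2 = -1/12.
So LHS = -1/12.
∫_0^1 v(x) φ(x) dx = ∫_0^1 (6*x^5 - 10*x^4 + x^3 + 3*x^2) dx. Term by term:
  ∫_0^1 6*x^5 dx = 1;  ∫_0^1 -10*x^4 dx = -2;  ∫_0^1 x^3 dx = 1/4;
  ∫_0^1 3*x^2 dx = 1.
Sum: 1 − 2 + 1/4 + 1 = 1/4.
So RHS = -∫_0^1 v(x) φ(x) dx = -1/4.
LHS − RHS = 1/6 ≠ 0, so the identity fails.
(For a valid weak derivative the identity must hold for EVERY test function, in particular this one. The failure shows v is NOT the weak derivative of u.)
Correct weak derivative would be u'(x) = -6*x**2 + 4*x + 1.


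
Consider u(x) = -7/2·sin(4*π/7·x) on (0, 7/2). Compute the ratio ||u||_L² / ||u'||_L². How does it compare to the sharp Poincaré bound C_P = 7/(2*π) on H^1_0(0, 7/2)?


||u||_L² / ||u'||_L² = 7/(4*π) < C_P = 7/(2*π).

u(x) = -7/2·sin(4*π/7·x), so u'(x) = -2*π*cos(4*π*x/7).
Writing u(x) = A·sin(kπx/L) with A = -7/2 and k = 2, use ∫_0^L sin²(kπx/L) dx = L/2 and ∫_0^L cos²(kπx/L) dx = L/2.
u² = 49/4·sin²(4*π/7·x) and (u')² = 4*π^2·cos²(4*π/7·x), and each of sin², cos² integrates to L/2 = 7/4 over (0, 7/2).
∫_0^7/2 u² dx = 343/16, so ||u||_L² = 7*sqrt(7)/4.
∫_0^7/2 (u')² dx = 7*π^2, so ||u'||_L² = sqrt(7)*π.
Ratio ||u||_L² / ||u'||_L² = 7/(4*π).
Sharp Poincaré constant on H^1_0(0, 7/2) is C_P = L/π = 7/(2*π), achieved by sin(2*π/7·x).
This is the k = 2 harmonic; the ratio L/(kπ) is strictly less than C_P = L/π, consistent with the sharp inequality ||u||_L² ≤ C_P ||u'||_L².


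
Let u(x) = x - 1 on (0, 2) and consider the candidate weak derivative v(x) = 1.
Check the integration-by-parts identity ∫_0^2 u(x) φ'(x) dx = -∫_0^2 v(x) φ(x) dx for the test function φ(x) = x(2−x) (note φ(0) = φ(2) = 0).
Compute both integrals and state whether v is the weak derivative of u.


LHS = -4/3, RHS = -4/3. Yes, v = u' weakly.

u(x) = x - 1, classical derivative u'(x) = 1.
φ(x) = x(2−x), so φ'(x) = 2 - 2*x.
Note φ(0) = φ(2) = 0, so the boundary term u·φ vanishes.
LHS = ∫_0^2 u(x) φ'(x) dx = ∫_0^2 (-2*x^2 + 4*x - 2) dx. Term by term:
  ∫_0^2 -2*x^2 dx = -16/3;  ∫_0^2 4*x dx = 8;  ∫_0^2 -2 dx = -4.
Sum: -16/3 + 8 − 4 = -4/3.
So LHS = -4/3.
∫_0^2 v(x) φ(x) dx = ∫_0^2 (-x^2 + 2*x) dx. Term by term:
  ∫_0^2 -x^2 dx = -8/3;  ∫_0^2 2*x dx = 4.
Sum: -8/3 + 4 = 4/3.
So RHS = -∫_0^2 v(x) φ(x) dx = -4/3.
LHS = RHS, so the identity holds for this test φ.
Moreover u is smooth here and v(x) = u'(x) = 1 pointwise, so the identity holds for every test function. Hence v is the weak derivative of u.


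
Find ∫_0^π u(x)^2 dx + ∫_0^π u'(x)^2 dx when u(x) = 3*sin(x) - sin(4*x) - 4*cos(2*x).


||u||_{H^1(0,π)}^2 = 80 + 115*π/2

u'(x) = 8*sin(2*x) + 3*cos(x) - 4*cos(4*x).
Expand u² and (u')² and integrate term by term on (0, π), using: for integers n ≥ 1, ∫_0^π sin²(nx) dx = ∫_0^π cos²(nx) dx = π/2; for n ≠ n', ∫_0^π sin(nx)sin(n'x) dx = ∫_0^π cos(nx)cos(n'x) dx = 0; and by product-to-sum, ∫_0^π sin(nx)cos(n'x) dx = ½∫_0^π [sin((n+n')x) + sin((n−n')x)] dx, which is 0 when n+n' is even and 2n/(n²−n'²) when n+n' is odd (it need not vanish on (0, π)).
  u² squared terms: (-1)²·∫sin(4x)² dx = 1·π/2 = π/2;  (-4)²·∫cos(2x)² dx = 16·π/2 = 8*π;  (3)²·∫sin(x)² dx = 9·π/2 = 9*π/2.
  u² cross terms: 2·(-1)·(-4)·∫sin(4x)·cos(2x) dx = 8·(0) = 0;  2·(-1)·(3)·∫sin(4x)·sin(x) dx = -6·(0) = 0;  2·(-4)·(3)·∫cos(2x)·sin(x) dx = -24·(-2/3) = 16.
  So ∫_0^π u² dx = π/2 + 8*π + 9*π/2 + 0 + 0 + 16 = 16 + 13*π.
  (u')² squared terms: (-4)²·∫cos(4x)² dx = 16·π/2 = 8*π;  (3)²·∫cos(x)² dx = 9·π/2 = 9*π/2;  (8)²·∫sin(2x)² dx = 64·π/2 = 32*π.
  (u')² cross terms: 2·(-4)·(3)·∫cos(4x)·cos(x) dx = -24·(0) = 0;  2·(-4)·(8)·∫cos(4x)·sin(2x) dx = -64·(0) = 0;  2·(3)·(8)·∫cos(x)·sin(2x) dx = 48·(4/3) = 64.
  So ∫_0^π (u')² dx = 8*π + 9*π/2 + 32*π + 0 + 0 + 64 = 64 + 89*π/2.
||u||_{H^1}^2 = (16 + 13*π) + (64 + 89*π/2) = 80 + 115*π/2.


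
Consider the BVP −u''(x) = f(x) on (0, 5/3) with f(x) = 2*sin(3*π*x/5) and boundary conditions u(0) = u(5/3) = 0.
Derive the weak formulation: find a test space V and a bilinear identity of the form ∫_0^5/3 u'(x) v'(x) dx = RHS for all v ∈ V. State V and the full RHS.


V = H^1_0(0, 5/3) (so v(0) = v(5/3) = 0); weak form: ∫_0^5/3 u'v' dx = ∫_0^5/3 (2*sin(3*π*x/5)) v dx for all v ∈ V.

Multiply both sides by a test function v and integrate from 0 to 5/3:
  ∫_0^5/3 −u''(x) v(x) dx = ∫_0^5/3 f(x) v(x) dx.
Integrate the LHS by parts once:
  ∫_0^5/3 −u'' v dx = −[u'(x) v(x)]_0^5/3 + ∫_0^5/3 u'(x) v'(x) dx.
Thus ∫_0^5/3 u'(x) v'(x) dx = ∫_0^5/3 f(x) v(x) dx + [u'(x) v(x)]_0^5/3.
Choose V so that boundary terms are either known or forced to vanish.
u is Dirichlet: u(0) = u(5/3) = 0. Let V = H^1_0(0, 5/3); then v(0) = v(5/3) = 0, and [u' v]_0^5/3 = 0.
Weak formulation: find u (satisfying any essential BC) such that ∫_0^5/3 u'(x) v'(x) dx = ∫_0^5/3 f v dx for all v ∈ V.
Substituting f(x) = 2*sin(3*π*x/5), the right-hand side is ∫_0^5/3 (2*sin(3*π*x/5)) v dx.


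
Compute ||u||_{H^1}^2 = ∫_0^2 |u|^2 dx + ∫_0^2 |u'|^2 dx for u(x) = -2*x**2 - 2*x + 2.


||u||_{H^1}^2 = 608/5

The H^1 norm (squared) on an interval (0, L) is
  ||u||_{H^1}^2 = ∫_0^L u(x)^2 dx + ∫_0^L u'(x)^2 dx.
Compute u'(x) = -4*x - 2.
Then u(x)^2 = 4*x**4 + 8*x**3 - 4*x**2 - 8*x + 4 and u'(x)^2 = 16*x**2 + 16*x + 4.
Integrate each monomial from 0 to 2 using ∫_0^2 c·x^n dx = c·2^(n+1)/(n+1):
  ∫_0^2 u(x)^2 dx = ∫_0^2 (4*x^4 + 8*x^3 - 4*x^2 - 8*x + 4) dx. Term by term:
    ∫_0^2 4*x^4 dx = 128/5;  ∫_0^2 8*x^3 dx = 32;  ∫_0^2 -4*x^2 dx = -32/3;
    ∫_0^2 -8*x dx = -16;  ∫_0^2 4 dx = 8.
  Sum: 128/5 + 32 − 32/3 − 16 + 8 = 584/15.
  ∫_0^2 u'(x)^2 dx = ∫_0^2 (16*x^2 + 16*x + 4) dx. Term by term:
    ∫_0^2 16*x^2 dx = 128/3;  ∫_0^2 16*x dx = 32;  ∫_0^2 4 dx = 8.
  Sum: 128/3 + 32 + 8 = 248/3.
Adding: ||u||_{H^1}^2 = 584/15 + 248/3 = 608/5.


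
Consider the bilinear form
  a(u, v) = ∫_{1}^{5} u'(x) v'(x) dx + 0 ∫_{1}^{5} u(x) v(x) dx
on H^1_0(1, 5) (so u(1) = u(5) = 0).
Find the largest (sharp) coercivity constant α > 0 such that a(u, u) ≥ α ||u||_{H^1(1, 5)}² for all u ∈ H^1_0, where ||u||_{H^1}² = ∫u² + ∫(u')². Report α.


α = π^2/(π^2 + 16)

Coercivity of a(·,·) on H^1_0(1, 5) means a(u, u) ≥ α ||u||_{H^1}² for every u ∈ H^1_0.
The interval has length L = 4, and Poincaré/coercivity depend only on L. Here a(u, u) = ∫(u')² + (0)·∫u².
Here c = 0, so a(u,u) = ∫(u')² alone. The condition a(u,u) ≥ α||u||_{H^1}² reads (1−α)∫(u')² ≥ (α−c)∫u². Any admissible α is ≤ 1 (rapidly oscillating u have ∫u²/∫(u')² → 0), and α = 1 would force 0 ≥ (1−c)∫u², impossible since c < 1; so 1−α > 0. By the sharp Poincaré inequality on H^1_0 of an interval of length L, ∫(u')² ≥ (π/L)²∫u² with equality for the first sine mode sin(π(x−x₀)/L) (x₀ the left endpoint), so the inequality holds for all u iff (1−α)(π/L)² ≥ α − c, i.e. α ≤ ((π/L)² + c)/((π/L)² + 1) = (1 + c(L/π)²)/(1 + (L/π)²). (Direct route, valid since c ≤ 0: Poincaré gives c∫u² ≥ c(L/π)²∫(u')², so a(u,u) ≥ (1 + c(L/π)²)∫(u')², while ||u||_{H^1}² ≤ (1 + (L/π)²)∫(u')²; dividing yields the same α.) With (π/L)² = π^2/16 and c = 0, the largest admissible constant is α = ((π/L)² + c)/((π/L)² + 1).
Simplifying, α = π^2/(π^2 + 16).


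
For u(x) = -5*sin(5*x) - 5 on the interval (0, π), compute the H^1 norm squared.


||u||_{H^1(0,π)}^2 = 20 + 350*π

u'(x) = -25*cos(5*x).
Expand u² and (u')² and integrate term by term on (0, π), using: for integers n ≥ 1, ∫_0^π sin²(nx) dx = ∫_0^π cos²(nx) dx = π/2; for n ≠ n', ∫_0^π sin(nx)sin(n'x) dx = ∫_0^π cos(nx)cos(n'x) dx = 0; and by product-to-sum, ∫_0^π sin(nx)cos(n'x) dx = ½∫_0^π [sin((n+n')x) + sin((n−n')x)] dx, which is 0 when n+n' is even and 2n/(n²−n'²) when n+n' is odd (it need not vanish on (0, π)). For the constant mode: ∫_0^π 1 dx = π, ∫_0^π cos(nx) dx = 0, ∫_0^π sin(nx) dx = (1−(−1)^n)/n.
  u² squared terms: (-5)²·∫1 dx = 25·π = 25*π;  (-5)²·∫sin(5x)² dx = 25·π/2 = 25*π/2.
  u² cross terms: 2·(-5)·(-5)·∫1·sin(5x) dx = 50·(2/5) = 20.
  So ∫_0^π u² dx = 25*π + 25*π/2 + 20 = 20 + 75*π/2.
  (u')² squared terms: (-25)²·∫cos(5x)² dx = 625·π/2 = 625*π/2.
  So ∫_0^π (u')² dx = 625*π/2.
||u||_{H^1}^2 = (20 + 75*π/2) + (625*π/2) = 20 + 350*π.


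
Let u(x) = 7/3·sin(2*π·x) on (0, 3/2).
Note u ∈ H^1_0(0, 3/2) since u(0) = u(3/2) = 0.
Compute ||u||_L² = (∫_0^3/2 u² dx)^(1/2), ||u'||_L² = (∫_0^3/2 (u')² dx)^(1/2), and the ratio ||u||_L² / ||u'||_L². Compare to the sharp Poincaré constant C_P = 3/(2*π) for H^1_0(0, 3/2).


||u||_L² / ||u'||_L² = 1/(2*π) < C_P = 3/(2*π).

u(x) = 7/3·sin(2*π·x), so u'(x) = 14*π*cos(2*π*x)/3.
Writing u(x) = A·sin(kπx/L) with A = 7/3 and k = 3, use ∫_0^L sin²(kπx/L) dx = L/2 and ∫_0^L cos²(kπx/L) dx = L/2.
u² = 49/9·sin²(2*π·x) and (u')² = 196*π^2/9·cos²(2*π·x), and each of sin², cos² integrates to L/2 = 3/4 over (0, 3/2).
∫_0^3/2 u² dx = 49/12, so ||u||_L² = 7*sqrt(3)/6.
∫_0^3/2 (u')² dx = 49*π^2/3, so ||u'||_L² = 7*sqrt(3)*π/3.
Ratio ||u||_L² / ||u'||_L² = 1/(2*π).
Sharp Poincaré constant on H^1_0(0, 3/2) is C_P = L/π = 3/(2*π), achieved by sin(2*π/3·x).
This is the k = 3 harmonic; the ratio L/(kπ) is strictly less than C_P = L/π, consistent with the sharp inequality ||u||_L² ≤ C_P ||u'||_L².


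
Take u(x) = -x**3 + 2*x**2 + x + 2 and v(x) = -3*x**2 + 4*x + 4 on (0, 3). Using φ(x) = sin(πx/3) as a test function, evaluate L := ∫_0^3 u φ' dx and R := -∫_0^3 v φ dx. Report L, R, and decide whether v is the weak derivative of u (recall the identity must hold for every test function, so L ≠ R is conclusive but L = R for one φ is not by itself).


LHS = -324/π^3 + 39/π, RHS = -324/π^3 + 21/π. No, v is not the weak derivative of u.

u(x) = -x**3 + 2*x**2 + x + 2, classical derivative u'(x) = -3*x**2 + 4*x + 1.
φ(x) = sin(πx/3), so φ'(x) = π*cos(π*x/3)/3.
Note φ(0) = φ(3) = 0, so the boundary term u·φ vanishes.
LHS = ∫_0^3 u(x) φ'(x) dx = ∫_0^3 (-π*x^3*cos(π*x/3)/3 + 2*π*x^2*cos(π*x/3)/3 + π*x*cos(π*x/3)/3 + 2*π*cos(π*x/3)/3) dx. Term by term:
  ∫_0^3 2*π*cos(π*x/3)/3 dx = 0;  ∫_0^3 -π*x^3*cos(π*x/3)/3 dx = -324/π^3 + 81/π;  ∫_0^3 π*x*cos(π*x/3)/3 dx = -6/π;
  ∫_0^3 2*π*x^2*cos(π*x/3)/3 dx = -36/π.
Sum: 0 + -324/π^3 + 81/π − 6/π − 36/π = -324/π^3 + 39/π.
So LHS = -324/π^3 + 39/π.
∫_0^3 v(x) φ(x) dx = ∫_0^3 (-3*x^2*sin(π*x/3) + 4*x*sin(π*x/3) + 4*sin(π*x/3)) dx. Term by term:
  ∫_0^3 4*sin(π*x/3) dx = 24/π;  ∫_0^3 -3*x^2*sin(π*x/3) dx = -81/π + 324/π^3;  ∫_0^3 4*x*sin(π*x/3) dx = 36/π.
Sum: 24/π + -81/π + 324/π^3 + 36/π = -21/π + 324/π^3.
So RHS = -∫_0^3 v(x) φ(x) dx = -324/π^3 + 21/π.
LHS − RHS = 18/π ≠ 0, so the identity fails.
(For a valid weak derivative the identity must hold for EVERY test function, in particular this one. The failure shows v is NOT the weak derivative of u.)
Correct weak derivative would be u'(x) = -3*x**2 + 4*x + 1.


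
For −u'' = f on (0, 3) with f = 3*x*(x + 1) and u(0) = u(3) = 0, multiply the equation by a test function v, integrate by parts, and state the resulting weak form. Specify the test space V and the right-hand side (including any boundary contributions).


V = H^1_0(0, 3) (so v(0) = v(3) = 0); weak form: ∫_0^3 u'v' dx = ∫_0^3 (3*x*(x + 1)) v dx for all v ∈ V.

Multiply both sides by a test function v and integrate from 0 to 3:
  ∫_0^3 −u''(x) v(x) dx = ∫_0^3 f(x) v(x) dx.
Integrate the LHS by parts once:
  ∫_0^3 −u'' v dx = −[u'(x) v(x)]_0^3 + ∫_0^3 u'(x) v'(x) dx.
Thus ∫_0^3 u'(x) v'(x) dx = ∫_0^3 f(x) v(x) dx + [u'(x) v(x)]_0^3.
Choose V so that boundary terms are either known or forced to vanish.
u is Dirichlet: u(0) = u(3) = 0. Let V = H^1_0(0, 3); then v(0) = v(3) = 0, and [u' v]_0^3 = 0.
Weak formulation: find u (satisfying any essential BC) such that ∫_0^3 u'(x) v'(x) dx = ∫_0^3 f v dx for all v ∈ V.
Substituting f(x) = 3*x*(x + 1), the right-hand side is ∫_0^3 (3*x*(x + 1)) v dx.


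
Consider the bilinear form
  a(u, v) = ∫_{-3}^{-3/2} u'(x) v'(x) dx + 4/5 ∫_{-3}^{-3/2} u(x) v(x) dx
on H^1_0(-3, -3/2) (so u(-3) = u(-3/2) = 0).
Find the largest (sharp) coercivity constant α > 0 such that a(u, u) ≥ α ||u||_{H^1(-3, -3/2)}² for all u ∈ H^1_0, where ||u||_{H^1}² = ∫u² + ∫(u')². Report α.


α = 4*(9 + 5*π^2)/(5*(9 + 4*π^2))

Coercivity of a(·,·) on H^1_0(-3, -3/2) means a(u, u) ≥ α ||u||_{H^1}² for every u ∈ H^1_0.
The interval has length L = 3/2, and Poincaré/coercivity depend only on L. Here a(u, u) = ∫(u')² + (4/5)·∫u².
Here 0 < c = 4/5 < 1. The condition a(u,u) ≥ α||u||_{H^1}² reads (1−α)∫(u')² ≥ (α−c)∫u². Any admissible α is ≤ 1 (rapidly oscillating u have ∫u²/∫(u')² → 0), and α = 1 would force 0 ≥ (1−c)∫u², impossible since c < 1; so 1−α > 0. By the sharp Poincaré inequality on H^1_0 of an interval of length L, ∫(u')² ≥ (π/L)²∫u² with equality for the first sine mode sin(π(x−x₀)/L) (x₀ the left endpoint), so the inequality holds for all u iff (1−α)(π/L)² ≥ α − c, i.e. α ≤ ((π/L)² + c)/((π/L)² + 1) = (1 + c(L/π)²)/(1 + (L/π)²). With (π/L)² = 4*π^2/9 and c = 4/5, the largest admissible constant is α = ((π/L)² + c)/((π/L)² + 1).
Simplifying, α = 4*(9 + 5*π^2)/(5*(9 + 4*π^2)).


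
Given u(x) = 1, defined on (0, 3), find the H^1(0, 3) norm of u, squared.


||u||_{H^1}^2 = 3

The H^1 norm (squared) on an interval (0, L) is
  ||u||_{H^1}^2 = ∫_0^L u(x)^2 dx + ∫_0^L u'(x)^2 dx.
Compute u'(x) = 0.
Then u(x)^2 = 1 and u'(x)^2 = 0.
Integrate each monomial from 0 to 3 using ∫_0^3 c·x^n dx = c·3^(n+1)/(n+1):
  ∫_0^3 u(x)^2 dx = ∫_0^3 (1) dx. Term by term:
    ∫_0^3 1 dx = 3.
  ∫_0^3 u'(x)^2 dx = ∫_0^3 (0) dx. Term by term:
    ∫_0^3 0 dx = 0.
Adding: ||u||_{H^1}^2 = 3 + 0 = 3.


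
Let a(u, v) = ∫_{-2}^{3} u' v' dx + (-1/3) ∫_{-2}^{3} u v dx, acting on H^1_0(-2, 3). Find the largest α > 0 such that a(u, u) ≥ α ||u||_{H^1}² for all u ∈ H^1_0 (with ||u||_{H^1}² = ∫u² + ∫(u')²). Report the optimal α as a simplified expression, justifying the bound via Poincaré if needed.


α = (-25/3 + π^2)/(π^2 + 25)

Coercivity of a(·,·) on H^1_0(-2, 3) means a(u, u) ≥ α ||u||_{H^1}² for every u ∈ H^1_0.
The interval has length L = 5, and Poincaré/coercivity depend only on L. Here a(u, u) = ∫(u')² + (-1/3)·∫u².
Here c = -1/3 < 0 with |c| < (π/L)² = π^2/25, so coercivity still holds. The condition a(u,u) ≥ α||u||_{H^1}² reads (1−α)∫(u')² ≥ (α−c)∫u². Any admissible α is ≤ 1 (rapidly oscillating u have ∫u²/∫(u')² → 0), and α = 1 would force 0 ≥ (1−c)∫u², impossible since c < 1; so 1−α > 0. By the sharp Poincaré inequality on H^1_0 of an interval of length L, ∫(u')² ≥ (π/L)²∫u² with equality for the first sine mode sin(π(x−x₀)/L) (x₀ the left endpoint), so the inequality holds for all u iff (1−α)(π/L)² ≥ α − c, i.e. α ≤ ((π/L)² + c)/((π/L)² + 1) = (1 + c(L/π)²)/(1 + (L/π)²). (Direct route, valid since c ≤ 0: Poincaré gives c∫u² ≥ c(L/π)²∫(u')², so a(u,u) ≥ (1 + c(L/π)²)∫(u')², while ||u||_{H^1}² ≤ (1 + (L/π)²)∫(u')²; dividing yields the same α.) With (π/L)² = π^2/25 and c = -1/3, the largest admissible constant is α = ((π/L)² + c)/((π/L)² + 1).
Simplifying, α = (-25/3 + π^2)/(π^2 + 25).


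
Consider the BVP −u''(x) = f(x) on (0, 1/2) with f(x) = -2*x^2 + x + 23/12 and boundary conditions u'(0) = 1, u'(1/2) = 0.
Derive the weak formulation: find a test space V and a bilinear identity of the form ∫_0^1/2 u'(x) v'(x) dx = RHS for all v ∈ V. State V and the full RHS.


V = H^1(0, 1/2) (v unrestricted at boundary; u is determined up to an additive constant); weak form: ∫_0^1/2 u'v' dx = ∫_0^1/2 (-2*x^2 + x + 23/12) v dx − v(0) for all v ∈ V.

Multiply both sides by a test function v and integrate from 0 to 1/2:
  ∫_0^1/2 −u''(x) v(x) dx = ∫_0^1/2 f(x) v(x) dx.
Integrate the LHS by parts once:
  ∫_0^1/2 −u'' v dx = −[u'(x) v(x)]_0^1/2 + ∫_0^1/2 u'(x) v'(x) dx.
Thus ∫_0^1/2 u'(x) v'(x) dx = ∫_0^1/2 f(x) v(x) dx + [u'(x) v(x)]_0^1/2.
Choose V so that boundary terms are either known or forced to vanish.
u has inhomogeneous Neumann u'(0) = 1, u'(1/2) = 0. [u' v]_0^1/2 = (0)·v(1/2) − (1)·v(0) = − v(0). Take V = H^1(0, 1/2); boundary term becomes part of RHS.
Weak formulation: find u (satisfying any essential BC) such that ∫_0^1/2 u'(x) v'(x) dx = ∫_0^1/2 f v dx − v(0) for all v ∈ V (Neumann data are natural BCs: they enter the RHS as boundary terms).
Substituting f(x) = -2*x^2 + x + 23/12, the right-hand side is ∫_0^1/2 (-2*x^2 + x + 23/12) v dx − v(0).
Compatibility check (pure Neumann): taking v ≡ 1 ∈ V gives 0 = ∫_0^1/2 f dx + (0) − (1), i.e. ∫_0^1/2 f dx must equal u'(0) − u'(1/2) = 1. Indeed ∫_0^1/2 (-2*x^2 + x + 23/12) dx = 1, so the data are compatible. The solution is then unique only up to an additive constant (fix it e.g. by requiring ∫_0^1/2 u dx = 0).


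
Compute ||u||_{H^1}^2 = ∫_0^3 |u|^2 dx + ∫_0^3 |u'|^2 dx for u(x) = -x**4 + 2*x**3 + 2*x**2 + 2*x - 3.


||u||_{H^1}^2 = 37839/70

The H^1 norm (squared) on an interval (0, L) is
  ||u||_{H^1}^2 = ∫_0^L u(x)^2 dx + ∫_0^L u'(x)^2 dx.
Compute u'(x) = -4*x**3 + 6*x**2 + 4*x + 2.
Then u(x)^2 = x**8 - 4*x**7 + 4*x**5 + 18*x**4 - 4*x**3 - 8*x**2 - 12*x + 9 and u'(x)^2 = 16*x**6 - 48*x**5 + 4*x**4 + 32*x**3 + 40*x**2 + 16*x + 4.
Integrate each monomial from 0 to 3 using ∫_0^3 c·x^n dx = c·3^(n+1)/(n+1):
  ∫_0^3 u(x)^2 dx = ∫_0^3 (x^8 - 4*x^7 + 4*x^5 + 18*x^4 - 4*x^3 - 8*x^2 - 12*x + 9) dx. Term by term:
    ∫_0^3 x^8 dx = 2187;  ∫_0^3 -4*x^7 dx = -6561/2;  ∫_0^3 4*x^5 dx = 486;
    ∫_0^3 18*x^4 dx = 4374/5;  ∫_0^3 -4*x^3 dx = -81;  ∫_0^3 -8*x^2 dx = -72;
    ∫_0^3 -12*x dx = -54;  ∫_0^3 9 dx = 27.
  Sum: 2187 − 6561/2 + 486 + 4374/5 − 81 − 72 − 54 + 27 = 873/10.
  ∫_0^3 u'(x)^2 dx = ∫_0^3 (16*x^6 - 48*x^5 + 4*x^4 + 32*x^3 + 40*x^2 + 16*x + 4) dx. Term by term:
    ∫_0^3 16*x^6 dx = 34992/7;  ∫_0^3 -48*x^5 dx = -5832;  ∫_0^3 4*x^4 dx = 972/5;
    ∫_0^3 32*x^3 dx = 648;  ∫_0^3 40*x^2 dx = 360;  ∫_0^3 16*x dx = 72;
    ∫_0^3 4 dx = 12.
  Sum: 34992/7 − 5832 + 972/5 + 648 + 360 + 72 + 12 = 15864/35.
Adding: ||u||_{H^1}^2 = 873/10 + 15864/35 = 37839/70.


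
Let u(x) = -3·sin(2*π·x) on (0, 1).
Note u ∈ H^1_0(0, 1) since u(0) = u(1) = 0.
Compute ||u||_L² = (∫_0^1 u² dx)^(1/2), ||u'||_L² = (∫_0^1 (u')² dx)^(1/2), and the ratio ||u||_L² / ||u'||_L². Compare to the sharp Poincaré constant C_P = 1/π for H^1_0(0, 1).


||u||_L² / ||u'||_L² = 1/(2*π) < C_P = 1/π.

u(x) = -3·sin(2*π·x), so u'(x) = -6*π*cos(2*π*x).
Writing u(x) = A·sin(kπx/L) with A = -3 and k = 2, use ∫_0^L sin²(kπx/L) dx = L/2 and ∫_0^L cos²(kπx/L) dx = L/2.
u² = 9·sin²(2*π·x) and (u')² = 36*π^2·cos²(2*π·x), and each of sin², cos² integrates to L/2 = 1/2 over (0, 1).
∫_0^1 u² dx = 9/2, so ||u||_L² = 3*sqrt(2)/2.
∫_0^1 (u')² dx = 18*π^2, so ||u'||_L² = 3*sqrt(2)*π.
Ratio ||u||_L² / ||u'||_L² = 1/(2*π).
Sharp Poincaré constant on H^1_0(0, 1) is C_P = L/π = 1/π, achieved by sin(π·x).
This is the k = 2 harmonic; the ratio L/(kπ) is strictly less than C_P = L/π, consistent with the sharp inequality ||u||_L² ≤ C_P ||u'||_L².


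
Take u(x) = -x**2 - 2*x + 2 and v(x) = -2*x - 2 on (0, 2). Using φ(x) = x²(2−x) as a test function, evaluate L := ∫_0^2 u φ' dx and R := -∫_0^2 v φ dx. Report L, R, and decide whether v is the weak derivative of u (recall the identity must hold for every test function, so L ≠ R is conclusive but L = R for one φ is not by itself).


LHS = 88/15, RHS = 88/15. Yes, v = u' weakly.

u(x) = -x**2 - 2*x + 2, classical derivative u'(x) = -2*x - 2.
φ(x) = x²(2−x), so φ'(x) = x*(4 - 3*x).
Note φ(0) = φ(2) = 0, so the boundary term u·φ vanishes.
LHS = ∫_0^2 u(x) φ'(x) dx = ∫_0^2 (3*x^4 + 2*x^3 - 14*x^2 + 8*x) dx. Term by term:
  ∫_0^2 3*x^4 dx = 96/5;  ∫_0^2 2*x^3 dx = 8;  ∫_0^2 -14*x^2 dx = -112/3;
  ∫_0^2 8*x dx = 16.
Sum: 96/5 + 8 − 112/3 + 16 = 88/15.
So LHS = 88/15.
∫_0^2 v(x) φ(x) dx = ∫_0^2 (2*x^4 - 2*x^3 - 4*x^2) dx. Term by term:
  ∫_0^2 2*x^4 dx = 64/5;  ∫_0^2 -2*x^3 dx = -8;  ∫_0^2 -4*x^2 dx = -32/3.
Sum: 64/5 − 8 − 32/3 = -88/15.
So RHS = -∫_0^2 v(x) φ(x) dx = 88/15.
LHS = RHS, so the identity holds for this test φ.
Moreover u is smooth here and v(x) = u'(x) = -2*x - 2 pointwise, so the identity holds for every test function. Hence v is the weak derivative of u.


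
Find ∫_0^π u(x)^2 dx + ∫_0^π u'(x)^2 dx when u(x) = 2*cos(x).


||u||_{H^1(0,π)}^2 = 4*π

u'(x) = -2*sin(x).
Expand u² and (u')² and integrate term by term on (0, π), using: for integers n ≥ 1, ∫_0^π sin²(nx) dx = ∫_0^π cos²(nx) dx = π/2; for n ≠ n', ∫_0^π sin(nx)sin(n'x) dx = ∫_0^π cos(nx)cos(n'x) dx = 0; and by product-to-sum, ∫_0^π sin(nx)cos(n'x) dx = ½∫_0^π [sin((n+n')x) + sin((n−n')x)] dx, which is 0 when n+n' is even and 2n/(n²−n'²) when n+n' is odd (it need not vanish on (0, π)).
  u² squared terms: (2)²·∫cos(x)² dx = 4·π/2 = 2*π.
  So ∫_0^π u² dx = 2*π.
  (u')² squared terms: (-2)²·∫sin(x)² dx = 4·π/2 = 2*π.
  So ∫_0^π (u')² dx = 2*π.
||u||_{H^1}^2 = (2*π) + (2*π) = 4*π.


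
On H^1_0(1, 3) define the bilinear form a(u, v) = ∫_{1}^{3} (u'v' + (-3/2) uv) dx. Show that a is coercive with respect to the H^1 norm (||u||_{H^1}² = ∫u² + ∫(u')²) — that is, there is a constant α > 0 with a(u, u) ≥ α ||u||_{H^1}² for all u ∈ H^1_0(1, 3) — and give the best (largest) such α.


α = (-6 + π^2)/(4 + π^2)

Coercivity of a(·,·) on H^1_0(1, 3) means a(u, u) ≥ α ||u||_{H^1}² for every u ∈ H^1_0.
The interval has length L = 2, and Poincaré/coercivity depend only on L. Here a(u, u) = ∫(u')² + (-3/2)·∫u².
Here c = -3/2 < 0 with |c| < (π/L)² = π^2/4, so coercivity still holds. The condition a(u,u) ≥ α||u||_{H^1}² reads (1−α)∫(u')² ≥ (α−c)∫u². Any admissible α is ≤ 1 (rapidly oscillating u have ∫u²/∫(u')² → 0), and α = 1 would force 0 ≥ (1−c)∫u², impossible since c < 1; so 1−α > 0. By the sharp Poincaré inequality on H^1_0 of an interval of length L, ∫(u')² ≥ (π/L)²∫u² with equality for the first sine mode sin(π(x−x₀)/L) (x₀ the left endpoint), so the inequality holds for all u iff (1−α)(π/L)² ≥ α − c, i.e. α ≤ ((π/L)² + c)/((π/L)² + 1) = (1 + c(L/π)²)/(1 + (L/π)²). (Direct route, valid since c ≤ 0: Poincaré gives c∫u² ≥ c(L/π)²∫(u')², so a(u,u) ≥ (1 + c(L/π)²)∫(u')², while ||u||_{H^1}² ≤ (1 + (L/π)²)∫(u')²; dividing yields the same α.) With (π/L)² = π^2/4 and c = -3/2, the largest admissible constant is α = ((π/L)² + c)/((π/L)² + 1).
Simplifying, α = (-6 + π^2)/(4 + π^2).


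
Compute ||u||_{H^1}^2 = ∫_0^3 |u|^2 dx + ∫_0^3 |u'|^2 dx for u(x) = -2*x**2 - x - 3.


||u||_{H^1}^2 = 3147/5

The H^1 norm (squared) on an interval (0, L) is
  ||u||_{H^1}^2 = ∫_0^L u(x)^2 dx + ∫_0^L u'(x)^2 dx.
Compute u'(x) = -4*x - 1.
Then u(x)^2 = 4*x**4 + 4*x**3 + 13*x**2 + 6*x + 9 and u'(x)^2 = 16*x**2 + 8*x + 1.
Integrate each monomial from 0 to 3 using ∫_0^3 c·x^n dx = c·3^(n+1)/(n+1):
  ∫_0^3 u(x)^2 dx = ∫_0^3 (4*x^4 + 4*x^3 + 13*x^2 + 6*x + 9) dx. Term by term:
    ∫_0^3 4*x^4 dx = 972/5;  ∫_0^3 4*x^3 dx = 81;  ∫_0^3 13*x^2 dx = 117;
    ∫_0^3 6*x dx = 27;  ∫_0^3 9 dx = 27.
  Sum: 972/5 + 81 + 117 + 27 + 27 = 2232/5.
  ∫_0^3 u'(x)^2 dx = ∫_0^3 (16*x^2 + 8*x + 1) dx. Term by term:
    ∫_0^3 16*x^2 dx = 144;  ∫_0^3 8*x dx = 36;  ∫_0^3 1 dx = 3.
  Sum: 144 + 36 + 3 = 183.
Adding: ||u||_{H^1}^2 = 2232/5 + 183 = 3147/5.


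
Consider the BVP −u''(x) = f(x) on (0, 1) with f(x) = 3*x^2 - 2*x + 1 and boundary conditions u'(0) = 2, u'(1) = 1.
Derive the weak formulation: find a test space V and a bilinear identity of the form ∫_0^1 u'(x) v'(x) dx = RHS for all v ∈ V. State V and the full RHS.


V = H^1(0, 1) (v unrestricted at boundary; u is determined up to an additive constant); weak form: ∫_0^1 u'v' dx = ∫_0^1 (3*x^2 - 2*x + 1) v dx + v(1) − 2·v(0) for all v ∈ V.

Multiply both sides by a test function v and integrate from 0 to 1:
  ∫_0^1 −u''(x) v(x) dx = ∫_0^1 f(x) v(x) dx.
Integrate the LHS by parts once:
  ∫_0^1 −u'' v dx = −[u'(x) v(x)]_0^1 + ∫_0^1 u'(x) v'(x) dx.
Thus ∫_0^1 u'(x) v'(x) dx = ∫_0^1 f(x) v(x) dx + [u'(x) v(x)]_0^1.
Choose V so that boundary terms are either known or forced to vanish.
u has inhomogeneous Neumann u'(0) = 2, u'(1) = 1. [u' v]_0^1 = (1)·v(1) − (2)·v(0) = v(1) − 2·v(0). Take V = H^1(0, 1); boundary term becomes part of RHS.
Weak formulation: find u (satisfying any essential BC) such that ∫_0^1 u'(x) v'(x) dx = ∫_0^1 f v dx + v(1) − 2·v(0) for all v ∈ V (Neumann data are natural BCs: they enter the RHS as boundary terms).
Substituting f(x) = 3*x^2 - 2*x + 1, the right-hand side is ∫_0^1 (3*x^2 - 2*x + 1) v dx + v(1) − 2·v(0).
Compatibility check (pure Neumann): taking v ≡ 1 ∈ V gives 0 = ∫_0^1 f dx + (1) − (2), i.e. ∫_0^1 f dx must equal u'(0) − u'(1) = 1. Indeed ∫_0^1 (3*x^2 - 2*x + 1) dx = 1, so the data are compatible. The solution is then unique only up to an additive constant (fix it e.g. by requiring ∫_0^1 u dx = 0).


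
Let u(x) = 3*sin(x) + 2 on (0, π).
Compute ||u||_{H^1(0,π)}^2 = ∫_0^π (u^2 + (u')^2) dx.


||u||_{H^1(0,π)}^2 = 24 + 13*π

u'(x) = 3*cos(x).
Expand u² and (u')² and integrate term by term on (0, π), using: for integers n ≥ 1, ∫_0^π sin²(nx) dx = ∫_0^π cos²(nx) dx = π/2; for n ≠ n', ∫_0^π sin(nx)sin(n'x) dx = ∫_0^π cos(nx)cos(n'x) dx = 0; and by product-to-sum, ∫_0^π sin(nx)cos(n'x) dx = ½∫_0^π [sin((n+n')x) + sin((n−n')x)] dx, which is 0 when n+n' is even and 2n/(n²−n'²) when n+n' is odd (it need not vanish on (0, π)). For the constant mode: ∫_0^π 1 dx = π, ∫_0^π cos(nx) dx = 0, ∫_0^π sin(nx) dx = (1−(−1)^n)/n.
  u² squared terms: (2)²·∫1 dx = 4·π = 4*π;  (3)²·∫sin(x)² dx = 9·π/2 = 9*π/2.
  u² cross terms: 2·(2)·(3)·∫1·sin(x) dx = 12·(2) = 24.
  So ∫_0^π u² dx = 4*π + 9*π/2 + 24 = 24 + 17*π/2.
  (u')² squared terms: (3)²·∫cos(x)² dx = 9·π/2 = 9*π/2.
  So ∫_0^π (u')² dx = 9*π/2.
||u||_{H^1}^2 = (24 + 17*π/2) + (9*π/2) = 24 + 13*π.


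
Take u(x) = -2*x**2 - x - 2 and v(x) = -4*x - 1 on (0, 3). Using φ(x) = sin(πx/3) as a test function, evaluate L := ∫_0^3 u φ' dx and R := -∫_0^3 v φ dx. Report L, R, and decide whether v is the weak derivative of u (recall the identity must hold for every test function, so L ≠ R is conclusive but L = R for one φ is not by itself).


LHS = 42/π, RHS = 42/π. Yes, v = u' weakly.

u(x) = -2*x**2 - x - 2, classical derivative u'(x) = -4*x - 1.
φ(x) = sin(πx/3), so φ'(x) = π*cos(π*x/3)/3.
Note φ(0) = φ(3) = 0, so the boundary term u·φ vanishes.
LHS = ∫_0^3 u(x) φ'(x) dx = ∫_0^3 (-2*π*x^2*cos(π*x/3)/3 - π*x*cos(π*x/3)/3 - 2*π*cos(π*x/3)/3) dx. Term by term:
  ∫_0^3 -2*π*cos(π*x/3)/3 dx = 0;  ∫_0^3 -2*π*x^2*cos(π*x/3)/3 dx = 36/π;  ∫_0^3 -π*x*cos(π*x/3)/3 dx = 6/π.
Sum: 0 + 36/π + 6/π = 42/π.
So LHS = 42/π.
∫_0^3 v(x) φ(x) dx = ∫_0^3 (-4*x*sin(π*x/3) - sin(π*x/3)) dx. Term by term:
  ∫_0^3 -sin(π*x/3) dx = -6/π;  ∫_0^3 -4*x*sin(π*x/3) dx = -36/π.
Sum: -6/π − 36/π = -42/π.
So RHS = -∫_0^3 v(x) φ(x) dx = 42/π.
LHS = RHS, so the identity holds for this test φ.
Moreover u is smooth here and v(x) = u'(x) = -4*x - 1 pointwise, so the identity holds for every test function. Hence v is the weak derivative of u.


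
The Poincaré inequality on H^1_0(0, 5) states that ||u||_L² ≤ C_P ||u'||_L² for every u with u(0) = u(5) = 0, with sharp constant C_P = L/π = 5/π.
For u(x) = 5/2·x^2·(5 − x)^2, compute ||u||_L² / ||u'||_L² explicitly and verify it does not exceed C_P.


||u||_L² / ||u'||_L² = 5*sqrt(3)/6 < C_P = 5/π.

u(x) = 5/2·x^2·(5 − x)^2, so u'(x) = 5*x*(x - 5)*(2*x - 5).
u(x) = 5/2·x^2·(5 − x)^2 vanishes at x = 0 and x = 5, so u ∈ H^1_0(0, 5). Differentiate via the product rule and integrate the resulting polynomials term by term.
  ∫_0^5 u² dx = ∫_0^5 (25*x^8/4 - 125*x^7 + 1875*x^6/2 - 3125*x^5 + 15625*x^4/4) dx. Term by term:
    ∫_0^5 25*x^8/4 dx = 48828125/36;  ∫_0^5 -125*x^7 dx = -48828125/8;  ∫_0^5 1875*x^6/2 dx = 146484375/14;
    ∫_0^5 -3125*x^5 dx = -48828125/6;  ∫_0^5 15625*x^4/4 dx = 9765625/4.
  Sum: 48828125/36 − 48828125/8 + 146484375/14 − 48828125/6 + 9765625/4 = 9765625/504.
  ∫_0^5 (u')² dx = ∫_0^5 (100*x^6 - 1500*x^5 + 8125*x^4 - 18750*x^3 + 15625*x^2) dx. Term by term:
    ∫_0^5 100*x^6 dx = 7812500/7;  ∫_0^5 -1500*x^5 dx = -3906250;  ∫_0^5 8125*x^4 dx = 5078125;
    ∫_0^5 -18750*x^3 dx = -5859375/2;  ∫_0^5 15625*x^2 dx = 1953125/3.
  Sum: 7812500/7 − 3906250 + 5078125 − 5859375/2 + 1953125/3 = 390625/42.
∫_0^5 u² dx = 9765625/504, so ||u||_L² = 3125*sqrt(14)/84.
∫_0^5 (u')² dx = 390625/42, so ||u'||_L² = 625*sqrt(42)/42.
Ratio ||u||_L² / ||u'||_L² = 5*sqrt(3)/6.
Sharp Poincaré constant on H^1_0(0, 5) is C_P = L/π = 5/π, achieved by sin(π/5·x).
A polynomial bump cannot attain the sharp Poincaré constant (only the first sine eigenfunction does), so the ratio is strictly less than C_P, consistent with ||u||_L² ≤ C_P ||u'||_L².


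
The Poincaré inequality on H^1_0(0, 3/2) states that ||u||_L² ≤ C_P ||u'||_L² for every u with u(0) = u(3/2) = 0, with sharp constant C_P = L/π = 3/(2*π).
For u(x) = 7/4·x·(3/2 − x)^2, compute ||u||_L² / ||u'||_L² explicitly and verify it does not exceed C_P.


||u||_L² / ||u'||_L² = 3*sqrt(14)/28 < C_P = 3/(2*π).

u(x) = 7/4·x·(3/2 − x)^2, so u'(x) = 21*x^2/4 - 21*x/2 + 63/16.
u(x) = 7/4·x·(3/2 − x)^2 vanishes at x = 0 and x = 3/2, so u ∈ H^1_0(0, 3/2). Differentiate via the product rule and integrate the resulting polynomials term by term.
  ∫_0^3/2 u² dx = ∫_0^3/2 (49*x^6/16 - 147*x^5/8 + 1323*x^4/32 - 1323*x^3/32 + 3969*x^2/256) dx. Term by term:
    ∫_0^3/2 49*x^6/16 dx = 15309/2048;  ∫_0^3/2 -147*x^5/8 dx = -35721/1024;  ∫_0^3/2 1323*x^4/32 dx = 321489/5120;
    ∫_0^3/2 -1323*x^3/32 dx = -107163/2048;  ∫_0^3/2 3969*x^2/256 dx = 35721/2048.
  Sum: 15309/2048 − 35721/1024 + 321489/5120 − 107163/2048 + 35721/2048 = 5103/10240.
  ∫_0^3/2 (u')² dx = ∫_0^3/2 (441*x^4/16 - 441*x^3/4 + 4851*x^2/32 - 1323*x/16 + 3969/256) dx. Term by term:
    ∫_0^3/2 441*x^4/16 dx = 107163/2560;  ∫_0^3/2 -441*x^3/4 dx = -35721/256;  ∫_0^3/2 4851*x^2/32 dx = 43659/256;
    ∫_0^3/2 -1323*x/16 dx = -11907/128;  ∫_0^3/2 3969/256 dx = 11907/512.
  Sum: 107163/2560 − 35721/256 + 43659/256 − 11907/128 + 11907/512 = 3969/1280.
∫_0^3/2 u² dx = 5103/10240, so ||u||_L² = 27*sqrt(70)/320.
∫_0^3/2 (u')² dx = 3969/1280, so ||u'||_L² = 63*sqrt(5)/80.
Ratio ||u||_L² / ||u'||_L² = 3*sqrt(14)/28.
Sharp Poincaré constant on H^1_0(0, 3/2) is C_P = L/π = 3/(2*π), achieved by sin(2*π/3·x).
A polynomial bump cannot attain the sharp Poincaré constant (only the first sine eigenfunction does), so the ratio is strictly less than C_P, consistent with ||u||_L² ≤ C_P ||u'||_L².


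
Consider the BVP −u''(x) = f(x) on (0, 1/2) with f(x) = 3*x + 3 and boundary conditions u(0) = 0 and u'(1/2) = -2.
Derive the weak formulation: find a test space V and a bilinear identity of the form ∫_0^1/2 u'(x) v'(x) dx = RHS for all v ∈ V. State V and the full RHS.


V = {v ∈ H^1(0, 1/2) : v(0) = 0} (test functions vanish at x = 0 where u is specified); weak form: ∫_0^1/2 u'v' dx = ∫_0^1/2 (3*x + 3) v dx − 2·v(1/2) for all v ∈ V.

Multiply both sides by a test function v and integrate from 0 to 1/2:
  ∫_0^1/2 −u''(x) v(x) dx = ∫_0^1/2 f(x) v(x) dx.
Integrate the LHS by parts once:
  ∫_0^1/2 −u'' v dx = −[u'(x) v(x)]_0^1/2 + ∫_0^1/2 u'(x) v'(x) dx.
Thus ∫_0^1/2 u'(x) v'(x) dx = ∫_0^1/2 f(x) v(x) dx + [u'(x) v(x)]_0^1/2.
Choose V so that boundary terms are either known or forced to vanish.
Mixed BC: u(0) = 0 (Dirichlet) and u'(1/2) = -2 (Neumann). Define V = {v ∈ H^1(0, 1/2) : v(0) = 0}. Then [u' v]_0^1/2 = u'(1/2)·v(1/2) − u'(0)·0 = − 2·v(1/2).
Weak formulation: find u (satisfying any essential BC) such that ∫_0^1/2 u'(x) v'(x) dx = ∫_0^1/2 f v dx − 2·v(1/2) for all v ∈ V (Dirichlet at 0 absorbed into V; Neumann datum at x = 1/2 contributes the boundary term).
Substituting f(x) = 3*x + 3, the right-hand side is ∫_0^1/2 (3*x + 3) v dx − 2·v(1/2).


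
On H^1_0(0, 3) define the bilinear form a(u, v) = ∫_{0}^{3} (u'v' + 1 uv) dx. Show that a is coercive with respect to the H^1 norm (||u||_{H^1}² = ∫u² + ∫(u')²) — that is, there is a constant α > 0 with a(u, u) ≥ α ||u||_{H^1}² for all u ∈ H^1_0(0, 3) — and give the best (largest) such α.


α = 1

Coercivity of a(·,·) on H^1_0(0, 3) means a(u, u) ≥ α ||u||_{H^1}² for every u ∈ H^1_0.
The interval has length L = 3, and Poincaré/coercivity depend only on L. Here a(u, u) = ∫(u')² + (1)·∫u².
Here c = 1 ≥ 1, so a(u,u) = ∫(u')² + c∫u² ≥ ∫(u')² + ∫u² = ||u||_{H^1}², i.e. α = 1 works. No larger α is possible: a(u,u) ≥ α||u||_{H^1}² means (1−α)∫(u')² ≥ (α−c)∫u², and for the modes u_n = sin(nπ(x−x₀)/L) (x₀ the left endpoint) one has ∫u_n²/∫(u_n')² = (L/(nπ))² → 0, so a(u_n,u_n)/||u_n||_{H^1}² → 1. Hence the optimal constant is α = 1.
Therefore α = 1.


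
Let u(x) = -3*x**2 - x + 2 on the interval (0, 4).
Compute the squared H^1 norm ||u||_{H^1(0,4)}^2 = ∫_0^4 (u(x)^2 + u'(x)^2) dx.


||u||_{H^1}^2 = 42668/15

The H^1 norm (squared) on an interval (0, L) is
  ||u||_{H^1}^2 = ∫_0^L u(x)^2 dx + ∫_0^L u'(x)^2 dx.
Compute u'(x) = -6*x - 1.
Then u(x)^2 = 9*x**4 + 6*x**3 - 11*x**2 - 4*x + 4 and u'(x)^2 = 36*x**2 + 12*x + 1.
Integrate each monomial from 0 to 4 using ∫_0^4 c·x^n dx = c·4^(n+1)/(n+1):
  ∫_0^4 u(x)^2 dx = ∫_0^4 (9*x^4 + 6*x^3 - 11*x^2 - 4*x + 4) dx. Term by term:
    ∫_0^4 9*x^4 dx = 9216/5;  ∫_0^4 6*x^3 dx = 384;  ∫_0^4 -11*x^2 dx = -704/3;
    ∫_0^4 -4*x dx = -32;  ∫_0^4 4 dx = 16.
  Sum: 9216/5 + 384 − 704/3 − 32 + 16 = 29648/15.
  ∫_0^4 u'(x)^2 dx = ∫_0^4 (36*x^2 + 12*x + 1) dx. Term by term:
    ∫_0^4 36*x^2 dx = 768;  ∫_0^4 12*x dx = 96;  ∫_0^4 1 dx = 4.
  Sum: 768 + 96 + 4 = 868.
Adding: ||u||_{H^1}^2 = 29648/15 + 868 = 42668/15.


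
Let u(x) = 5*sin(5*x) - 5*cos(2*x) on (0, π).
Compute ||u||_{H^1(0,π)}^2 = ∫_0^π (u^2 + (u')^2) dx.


||u||_{H^1(0,π)}^2 = -2500/21 + 775*π/2

u'(x) = 10*sin(2*x) + 25*cos(5*x).
Expand u² and (u')² and integrate term by term on (0, π), using: for integers n ≥ 1, ∫_0^π sin²(nx) dx = ∫_0^π cos²(nx) dx = π/2; for n ≠ n', ∫_0^π sin(nx)sin(n'x) dx = ∫_0^π cos(nx)cos(n'x) dx = 0; and by product-to-sum, ∫_0^π sin(nx)cos(n'x) dx = ½∫_0^π [sin((n+n')x) + sin((n−n')x)] dx, which is 0 when n+n' is even and 2n/(n²−n'²) when n+n' is odd (it need not vanish on (0, π)).
  u² squared terms: (-5)²·∫cos(2x)² dx = 25·π/2 = 25*π/2;  (5)²·∫sin(5x)² dx = 25·π/2 = 25*π/2.
  u² cross terms: 2·(-5)·(5)·∫cos(2x)·sin(5x) dx = -50·(10/21) = -500/21.
  So ∫_0^π u² dx = 25*π/2 + 25*π/2 − 500/21 = -500/21 + 25*π.
  (u')² squared terms: (10)²·∫sin(2x)² dx = 100·π/2 = 50*π;  (25)²·∫cos(5x)² dx = 625·π/2 = 625*π/2.
  (u')² cross terms: 2·(10)·(25)·∫sin(2x)·cos(5x) dx = 500·(-4/21) = -2000/21.
  So ∫_0^π (u')² dx = 50*π + 625*π/2 − 2000/21 = -2000/21 + 725*π/2.
||u||_{H^1}^2 = (-500/21 + 25*π) + (-2000/21 + 725*π/2) = -2500/21 + 775*π/2.


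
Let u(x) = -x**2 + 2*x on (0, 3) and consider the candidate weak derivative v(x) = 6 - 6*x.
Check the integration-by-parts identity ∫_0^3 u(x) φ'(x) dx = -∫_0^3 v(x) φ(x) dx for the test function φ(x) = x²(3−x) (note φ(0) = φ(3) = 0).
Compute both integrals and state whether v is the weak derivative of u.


LHS = 54/5, RHS = 162/5. No, v is not the weak derivative of u.

u(x) = -x**2 + 2*x, classical derivative u'(x) = 2 - 2*x.
φ(x) = x²(3−x), so φ'(x) = 3*x*(2 - x).
Note φ(0) = φ(3) = 0, so the boundary term u·φ vanishes.
LHS = ∫_0^3 u(x) φ'(x) dx = ∫_0^3 (3*x^4 - 12*x^3 + 12*x^2) dx. Term by term:
  ∫_0^3 3*x^4 dx = 729/5;  ∫_0^3 -12*x^3 dx = -243;  ∫_0^3 12*x^2 dx = 108.
Sum: 729/5 − 243 + 108 = 54/5.
So LHS = 54/5.
∫_0^3 v(x) φ(x) dx = ∫_0^3 (6*x^4 - 24*x^3 + 18*x^2) dx. Term by term:
  ∫_0^3 6*x^4 dx = 1458/5;  ∫_0^3 -24*x^3 dx = -486;  ∫_0^3 18*x^2 dx = 162.
Sum: 1458/5 − 486 + 162 = -162/5.
So RHS = -∫_0^3 v(x) φ(x) dx = 162/5.
LHS − RHS = -108/5 ≠ 0, so the identity fails.
(For a valid weak derivative the identity must hold for EVERY test function, in particular this one. The failure shows v is NOT the weak derivative of u.)
Correct weak derivative would be u'(x) = 2 - 2*x.


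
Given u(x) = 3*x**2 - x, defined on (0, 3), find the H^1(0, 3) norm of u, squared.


||u||_{H^1}^2 = 5979/10

The H^1 norm (squared) on an interval (0, L) is
  ||u||_{H^1}^2 = ∫_0^L u(x)^2 dx + ∫_0^L u'(x)^2 dx.
Compute u'(x) = 6*x - 1.
Then u(x)^2 = 9*x**4 - 6*x**3 + x**2 and u'(x)^2 = 36*x**2 - 12*x + 1.
Integrate each monomial from 0 to 3 using ∫_0^3 c·x^n dx = c·3^(n+1)/(n+1):
  ∫_0^3 u(x)^2 dx = ∫_0^3 (9*x^4 - 6*x^3 + x^2) dx. Term by term:
    ∫_0^3 9*x^4 dx = 2187/5;  ∫_0^3 -6*x^3 dx = -243/2;  ∫_0^3 x^2 dx = 9.
  Sum: 2187/5 − 243/2 + 9 = 3249/10.
  ∫_0^3 u'(x)^2 dx = ∫_0^3 (36*x^2 - 12*x + 1) dx. Term by term:
    ∫_0^3 36*x^2 dx = 324;  ∫_0^3 -12*x dx = -54;  ∫_0^3 1 dx = 3.
  Sum: 324 − 54 + 3 = 273.
Adding: ||u||_{H^1}^2 = 3249/10 + 273 = 5979/10.


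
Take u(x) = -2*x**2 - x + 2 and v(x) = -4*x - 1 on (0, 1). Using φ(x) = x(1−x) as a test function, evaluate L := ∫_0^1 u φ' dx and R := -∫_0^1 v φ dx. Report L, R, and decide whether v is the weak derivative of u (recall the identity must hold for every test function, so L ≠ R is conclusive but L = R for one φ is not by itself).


LHS = 1/2, RHS = 1/2. Yes, v = u' weakly.

u(x) = -2*x**2 - x + 2, classical derivative u'(x) = -4*x - 1.
φ(x) = x(1−x), so φ'(x) = 1 - 2*x.
Note φ(0) = φ(1) = 0, so the boundary term u·φ vanishes.
LHS = ∫_0^1 u(x) φ'(x) dx = ∫_0^1 (4*x^3 - 5*x + 2) dx. Term by term:
  ∫_0^1 4*x^3 dx = 1;  ∫_0^1 -5*x dx = -5/2;  ∫_0^1 2 dx = 2.
Sum: 1 − 5/2 + 2 = 1/2.
So LHS = 1/2.
∫_0^1 v(x) φ(x) dx = ∫_0^1 (4*x^3 - 3*x^2 - x) dx. Term by term:
  ∫_0^1 4*x^3 dx = 1;  ∫_0^1 -3*x^2 dx = -1;  ∫_0^1 -x dx = -1/2.
Sum: 1 − 1 − 1/2 = -1/2.
So RHS = -∫_0^1 v(x) φ(x) dx = 1/2.
LHS = RHS, so the identity holds for this test φ.
Moreover u is smooth here and v(x) = u'(x) = -4*x - 1 pointwise, so the identity holds for every test function. Hence v is the weak derivative of u.
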